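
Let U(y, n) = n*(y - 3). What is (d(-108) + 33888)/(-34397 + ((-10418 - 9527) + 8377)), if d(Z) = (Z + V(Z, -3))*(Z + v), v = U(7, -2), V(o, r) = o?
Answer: -58944/45965 ≈ -1.2824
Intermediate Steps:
U(y, n) = n*(-3 + y)
v = -8 (v = -2*(-3 + 7) = -2*4 = -8)
d(Z) = 2*Z*(-8 + Z) (d(Z) = (Z + Z)*(Z - 8) = (2*Z)*(-8 + Z) = 2*Z*(-8 + Z))
(d(-108) + 33888)/(-34397 + ((-10418 - 9527) + 8377)) = (2*(-108)*(-8 - 108) + 33888)/(-34397 + ((-10418 - 9527) + 8377)) = (2*(-108)*(-116) + 33888)/(-34397 + (-19945 + 8377)) = (25056 + 33888)/(-34397 - 11568) = 58944/(-45965) = 58944*(-1/45965) = -58944/45965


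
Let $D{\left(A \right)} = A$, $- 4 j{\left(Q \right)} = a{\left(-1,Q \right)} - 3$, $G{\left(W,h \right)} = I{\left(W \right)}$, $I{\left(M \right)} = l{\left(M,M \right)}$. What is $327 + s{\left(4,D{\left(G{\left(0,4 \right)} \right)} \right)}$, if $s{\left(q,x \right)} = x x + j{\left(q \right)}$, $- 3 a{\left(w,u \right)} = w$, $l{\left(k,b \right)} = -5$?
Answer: $\frac{1058}{3} \approx 352.67$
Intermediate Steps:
$I{\left(M \right)} = -5$
$G{\left(W,h \right)} = -5$
$a{\left(w,u \right)} = - \frac{w}{3}$
$j{\left(Q \right)} = \frac{2}{3}$ ($j{\left(Q \right)} = - \frac{\left(- \frac{1}{3}\right) \left(-1\right) - 3}{4} = - \frac{\frac{1}{3} - 3}{4} = \left(- \frac{1}{4}\right) \left(- \frac{8}{3}\right) = \frac{2}{3}$)
$s{\left(q,x \right)} = \frac{2}{3} + x^{2}$ ($s{\left(q,x \right)} = x x + \frac{2}{3} = x^{2} + \frac{2}{3} = \frac{2}{3} + x^{2}$)
$327 + s{\left(4,D{\left(G{\left(0,4 \right)} \right)} \right)} = 327 + \left(\frac{2}{3} + \left(-5\right)^{2}\right) = 327 + \left(\frac{2}{3} + 25\right) = 327 + \frac{77}{3} = \frac{1058}{3}$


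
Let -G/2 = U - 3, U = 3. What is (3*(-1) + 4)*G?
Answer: 0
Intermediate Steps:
G = 0 (G = -2*(3 - 3) = -2*0 = 0)
(3*(-1) + 4)*G = (3*(-1) + 4)*0 = (-3 + 4)*0 = 1*0 = 0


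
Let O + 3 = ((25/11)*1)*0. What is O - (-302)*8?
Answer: 2413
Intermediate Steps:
O = -3 (O = -3 + ((25/11)*1)*0 = -3 + (25/11)*0 = -3 + 0 = -3)
O - (-302)*8 = -3 - (-302)*8 = -3 - 1*(-2416) = -3 + 2416 = 2413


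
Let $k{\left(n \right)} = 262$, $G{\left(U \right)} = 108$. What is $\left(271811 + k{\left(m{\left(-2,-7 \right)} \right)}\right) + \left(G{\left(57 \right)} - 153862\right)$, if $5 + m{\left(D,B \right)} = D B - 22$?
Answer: $118319$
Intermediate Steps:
$m{\left(D,B \right)} = -27 + B D$ ($m{\left(D,B \right)} = -5 + \left(D B - 22\right) = -5 + \left(B D - 22\right) = -5 + \left(-22 + B D\right) = -27 + B D$)
$\left(271811 + k{\left(m{\left(-2,-7 \right)} \right)}\right) + \left(G{\left(57 \right)} - 153862\right) = \left(271811 + 262\right) + \left(108 - 153862\right) = 272073 + \left(108 - 153862\right) = 272073 - 153754 = 118319$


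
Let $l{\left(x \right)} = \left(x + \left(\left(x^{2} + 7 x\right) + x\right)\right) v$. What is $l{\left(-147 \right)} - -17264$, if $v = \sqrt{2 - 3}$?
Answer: $17264 + 20286 i \approx 17264.0 + 20286.0 i$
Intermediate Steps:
$v = i$ ($v = \sqrt{-1} = i \approx 1.0 i$)
$l{\left(x \right)} = i \left(x^{2} + 9 x\right)$ ($l{\left(x \right)} = \left(x + \left(\left(x^{2} + 7 x\right) + x\right)\right) i = \left(x + \left(x^{2} + 8 x\right)\right) i = \left(x^{2} + 9 x\right) i = i \left(x^{2} + 9 x\right)$)
$l{\left(-147 \right)} - -17264 = i \left(-147\right) \left(9 - 147\right) - -17264 = i \left(-147\right) \left(-138\right) + 17264 = 20286 i + 17264 = 17264 + 20286 i$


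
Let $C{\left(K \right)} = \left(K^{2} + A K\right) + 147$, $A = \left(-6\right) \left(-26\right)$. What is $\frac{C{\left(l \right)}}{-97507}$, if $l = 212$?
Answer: $- \frac{78163}{97507} \approx -0.80161$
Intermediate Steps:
$A = 156$
$C{\left(K \right)} = 147 + K^{2} + 156 K$ ($C{\left(K \right)} = \left(K^{2} + 156 K\right) + 147 = 147 + K^{2} + 156 K$)
$\frac{C{\left(l \right)}}{-97507} = \frac{147 + 212^{2} + 156 \cdot 212}{-97507} = \left(147 + 44944 + 33072\right) \left(- \frac{1}{97507}\right) = 78163 \left(- \frac{1}{97507}\right) = - \frac{78163}{97507}$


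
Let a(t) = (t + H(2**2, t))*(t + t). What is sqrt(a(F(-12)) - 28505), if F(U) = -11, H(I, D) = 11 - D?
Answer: I*sqrt(28747) ≈ 169.55*I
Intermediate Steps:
a(t) = 22*t (a(t) = (t + (11 - t))*(t + t) = 11*(2*t) = 22*t)
sqrt(a(F(-12)) - 28505) = sqrt(22*(-11) - 28505) = sqrt(-242 - 28505) = sqrt(-28747) = I*sqrt(28747)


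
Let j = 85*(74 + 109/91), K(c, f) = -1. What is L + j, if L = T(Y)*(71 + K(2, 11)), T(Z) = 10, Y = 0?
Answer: 645355/91 ≈ 7091.8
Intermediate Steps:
L = 700 (L = 10*(71 - 1) = 10*70 = 700)
j = 581655/91 (j = 85*(74 + 109*(1/91)) = 85*(74 + 109/91) = 85*(6843/91) = 581655/91 ≈ 6391.8)
L + j = 700 + 581655/91 = 645355/91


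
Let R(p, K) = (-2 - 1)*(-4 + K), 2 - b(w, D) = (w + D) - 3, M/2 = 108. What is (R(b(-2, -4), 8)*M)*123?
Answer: -318816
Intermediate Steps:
M = 216 (M = 2*108 = 216)
b(w, D) = 5 - D - w (b(w, D) = 2 - ((w + D) - 3) = 2 - ((D + w) - 3) = 2 - (-3 + D + w) = 2 + (3 - D - w) = 5 - D - w)
R(p, K) = 12 - 3*K (R(p, K) = -3*(-4 + K) = 12 - 3*K)
(R(b(-2, -4), 8)*M)*123 = ((12 - 3*8)*216)*123 = ((12 - 24)*216)*123 = -12*216*123 = -2592*123 = -318816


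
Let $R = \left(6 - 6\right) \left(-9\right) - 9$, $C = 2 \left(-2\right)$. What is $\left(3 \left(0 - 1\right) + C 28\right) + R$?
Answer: $-124$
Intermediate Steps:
$C = -4$
$R = -9$ ($R = 0 \left(-9\right) - 9 = 0 - 9 = -9$)
$\left(3 \left(0 - 1\right) + C 28\right) + R = \left(3 \left(0 - 1\right) - 112\right) - 9 = \left(3 \left(-1\right) - 112\right) - 9 = \left(-3 - 112\right) - 9 = -115 - 9 = -124$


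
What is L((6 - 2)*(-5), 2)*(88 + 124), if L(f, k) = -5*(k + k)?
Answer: -4240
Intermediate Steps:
L(f, k) = -10*k
L((6 - 2)*(-5), 2)*(88 + 124) = (-10*2)*(88 + 124) = -20*212 = -4240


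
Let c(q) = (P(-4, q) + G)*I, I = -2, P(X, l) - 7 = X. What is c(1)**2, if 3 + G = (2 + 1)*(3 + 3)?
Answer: 1296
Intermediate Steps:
P(X, l) = 7 + X
G = 15 (G = -3 + (2 + 1)*(3 + 3) = -3 + 3*6 = -3 + 18 = 15)
c(q) = -36 (c(q) = ((7 - 4) + 15)*(-2) = (3 + 15)*(-2) = 18*(-2) = -36)
c(1)**2 = (-36)**2 = 1296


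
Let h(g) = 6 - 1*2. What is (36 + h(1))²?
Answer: 1600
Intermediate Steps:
h(g) = 4 (h(g) = 6 - 2 = 4)
(36 + h(1))² = (36 + 4)² = 40² = 1600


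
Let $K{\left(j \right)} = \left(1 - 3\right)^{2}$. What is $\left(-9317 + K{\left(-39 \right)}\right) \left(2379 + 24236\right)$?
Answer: $-247865495$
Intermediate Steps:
$K{\left(j \right)} = 4$ ($K{\left(j \right)} = \left(-2\right)^{2} = 4$)
$\left(-9317 + K{\left(-39 \right)}\right) \left(2379 + 24236\right) = \left(-9317 + 4\right) \left(2379 + 24236\right) = \left(-9313\right) 26615 = -247865495$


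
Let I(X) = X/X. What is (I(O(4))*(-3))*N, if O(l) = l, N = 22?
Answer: -66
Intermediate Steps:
I(X) = 1
(I(O(4))*(-3))*N = (1*(-3))*22 = -3*22 = -66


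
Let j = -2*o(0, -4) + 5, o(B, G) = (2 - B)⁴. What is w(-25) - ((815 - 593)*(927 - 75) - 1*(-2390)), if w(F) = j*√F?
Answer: -191534 - 135*I ≈ -1.9153e+5 - 135.0*I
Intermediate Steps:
j = -27 (j = -2*(-2 + 0)⁴ + 5 = -2*(-2)⁴ + 5 = -2*16 + 5 = -32 + 5 = -27)
w(F) = -27*√F
w(-25) - ((815 - 593)*(927 - 75) - 1*(-2390)) = -135*I - ((815 - 593)*(927 - 75) - 1*(-2390)) = -135*I - (222*852 + 2390) = -135*I - (189144 + 2390) = -135*I - 1*191534 = -135*I - 191534 = -191534 - 135*I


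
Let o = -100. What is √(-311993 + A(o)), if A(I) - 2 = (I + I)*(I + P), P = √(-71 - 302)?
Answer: √(-291991 - 200*I*√373) ≈ 3.574 - 540.37*I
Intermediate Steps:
P = I*√373 (P = √(-373) = I*√373 ≈ 19.313*I)
A(I) = 2 + 2*I*(I + I*√373) (A(I) = 2 + (I + I)*(I + I*√373) = 2 + (2*I)*(I + I*√373) = 2 + 2*I*(I + I*√373))
√(-311993 + A(o)) = √(-311993 + (2 + 2*(-100)² + 2*I*(-100)*√373)) = √(-311993 + (2 + 2*10000 - 200*I*√373)) = √(-311993 + (2 + 20000 - 200*I*√373)) = √(-311993 + (20002 - 200*I*√373)) = √(-291991 - 200*I*√373)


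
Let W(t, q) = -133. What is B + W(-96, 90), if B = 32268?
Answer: 32135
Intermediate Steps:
B + W(-96, 90) = 32268 - 133 = 32135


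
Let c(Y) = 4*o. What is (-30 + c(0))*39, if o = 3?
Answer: -702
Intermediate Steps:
c(Y) = 12 (c(Y) = 4*3 = 12)
(-30 + c(0))*39 = (-30 + 12)*39 = -18*39 = -702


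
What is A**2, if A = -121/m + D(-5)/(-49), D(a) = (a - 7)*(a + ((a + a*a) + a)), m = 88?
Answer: 177241/153664 ≈ 1.1534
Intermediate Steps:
D(a) = (-7 + a)*(a**2 + 3*a) (D(a) = (-7 + a)*(a + ((a + a**2) + a)) = (-7 + a)*(a + (a**2 + 2*a)) = (-7 + a)*(a**2 + 3*a))
A = 421/392 (A = -121/88 - 5*(-21 + (-5)**2 - 4*(-5))/(-49) = -121*1/88 - 5*(-21 + 25 + 20)*(-1/49) = -11/8 - 5*24*(-1/49) = -11/8 - 120*(-1/49) = -11/8 + 120/49 = 421/392 ≈ 1.0740)
A**2 = (421/392)**2 = 177241/153664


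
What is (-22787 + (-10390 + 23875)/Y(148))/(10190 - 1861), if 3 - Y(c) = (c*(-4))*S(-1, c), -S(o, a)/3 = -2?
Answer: -5399620/1973973 ≈ -2.7354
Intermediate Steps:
S(o, a) = 6 (S(o, a) = -3*(-2) = 6)
Y(c) = 3 + 24*c (Y(c) = 3 - c*(-4)*6 = 3 - (-4*c)*6 = 3 - (-24)*c = 3 + 24*c)
(-22787 + (-10390 + 23875)/Y(148))/(10190 - 1861) = (-22787 + (-10390 + 23875)/(3 + 24*148))/(10190 - 1861) = (-22787 + 13485/(3 + 3552))/8329 = (-22787 + 13485/3555)*(1/8329) = (-22787 + 13485*(1/3555))*(1/8329) = (-22787 + 899/237)*(1/8329) = -5399620/237*1/8329 = -5399620/1973973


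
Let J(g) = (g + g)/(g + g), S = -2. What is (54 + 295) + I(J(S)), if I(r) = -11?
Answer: 338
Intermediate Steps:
J(g) = 1 (J(g) = (2*g)/((2*g)) = (2*g)*(1/(2*g)) = 1)
(54 + 295) + I(J(S)) = (54 + 295) - 11 = 349 - 11 = 338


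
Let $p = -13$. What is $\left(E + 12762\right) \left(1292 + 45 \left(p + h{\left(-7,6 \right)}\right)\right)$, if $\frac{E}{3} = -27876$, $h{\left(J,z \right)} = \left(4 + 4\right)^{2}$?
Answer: $-254196342$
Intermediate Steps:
$h{\left(J,z \right)} = 64$ ($h{\left(J,z \right)} = 8^{2} = 64$)
$E = -83628$ ($E = 3 \left(-27876\right) = -83628$)
$\left(E + 12762\right) \left(1292 + 45 \left(p + h{\left(-7,6 \right)}\right)\right) = \left(-83628 + 12762\right) \left(1292 + 45 \left(-13 + 64\right)\right) = - 70866 \left(1292 + 45 \cdot 51\right) = - 70866 \left(1292 + 2295\right) = \left(-70866\right) 3587 = -254196342$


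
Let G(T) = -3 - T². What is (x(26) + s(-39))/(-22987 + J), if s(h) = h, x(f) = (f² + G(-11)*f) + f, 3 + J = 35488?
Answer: -2561/12498 ≈ -0.20491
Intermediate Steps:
J = 35485 (J = -3 + 35488 = 35485)
x(f) = f² - 123*f (x(f) = (f² + (-3 - 1*(-11)²)*f) + f = (f² + (-3 - 1*121)*f) + f = (f² + (-3 - 121)*f) + f = (f² - 124*f) + f = f² - 123*f)
(x(26) + s(-39))/(-22987 + J) = (26*(-123 + 26) - 39)/(-22987 + 35485) = (26*(-97) - 39)/12498 = (-2522 - 39)*(1/12498) = -2561*1/12498 = -2561/12498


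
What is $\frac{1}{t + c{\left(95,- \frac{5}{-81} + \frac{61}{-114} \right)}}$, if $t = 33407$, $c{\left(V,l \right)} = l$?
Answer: $\frac{3078}{102825289} \approx 2.9934 \cdot 10^{-5}$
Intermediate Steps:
$\frac{1}{t + c{\left(95,- \frac{5}{-81} + \frac{61}{-114} \right)}} = \frac{1}{33407 + \left(- \frac{5}{-81} + \frac{61}{-114}\right)} = \frac{1}{33407 + \left(\left(-5\right) \left(- \frac{1}{81}\right) + 61 \left(- \frac{1}{114}\right)\right)} = \frac{1}{33407 + \left(\frac{5}{81} - \frac{61}{114}\right)} = \frac{1}{33407 - \frac{1457}{3078}} = \frac{1}{\frac{102825289}{3078}} = \frac{3078}{102825289}$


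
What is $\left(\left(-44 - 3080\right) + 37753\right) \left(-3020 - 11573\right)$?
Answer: $-505340997$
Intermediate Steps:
$\left(\left(-44 - 3080\right) + 37753\right) \left(-3020 - 11573\right) = \left(\left(-44 - 3080\right) + 37753\right) \left(-14593\right) = \left(-3124 + 37753\right) \left(-14593\right) = 34629 \left(-14593\right) = -505340997$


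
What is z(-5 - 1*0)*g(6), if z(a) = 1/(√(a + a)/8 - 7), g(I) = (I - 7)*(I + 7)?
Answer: 224/121 + 4*I*√10/121 ≈ 1.8512 + 0.10454*I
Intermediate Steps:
g(I) = (-7 + I)*(7 + I)
z(a) = 1/(-7 + √2*√a/8) (z(a) = 1/(√(2*a)*(⅛) - 7) = 1/((√2*√a)*(⅛) - 7) = 1/(√2*√a/8 - 7) = 1/(-7 + √2*√a/8))
z(-5 - 1*0)*g(6) = (8/(-56 + √2*√(-5 - 1*0)))*(-49 + 6²) = (8/(-56 + √2*√(-5 + 0)))*(-49 + 36) = (8/(-56 + √2*√(-5)))*(-13) = (8/(-56 + √2*(I*√5)))*(-13) = (8/(-56 + I*√10))*(-13) = -104/(-56 + I*√10)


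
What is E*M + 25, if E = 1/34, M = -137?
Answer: 713/34 ≈ 20.971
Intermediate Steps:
E = 1/34 ≈ 0.029412
E*M + 25 = (1/34)*(-137) + 25 = -137/34 + 25 = 713/34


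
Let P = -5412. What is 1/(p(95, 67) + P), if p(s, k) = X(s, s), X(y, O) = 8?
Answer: -1/5404 ≈ -0.00018505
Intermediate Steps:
p(s, k) = 8
1/(p(95, 67) + P) = 1/(8 - 5412) = 1/(-5404) = -1/5404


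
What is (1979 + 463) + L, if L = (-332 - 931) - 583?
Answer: 596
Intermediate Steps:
L = -1846 (L = -1263 - 583 = -1846)
(1979 + 463) + L = (1979 + 463) - 1846 = 2442 - 1846 = 596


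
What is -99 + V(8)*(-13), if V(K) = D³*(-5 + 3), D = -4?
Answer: -1763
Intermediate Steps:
V(K) = 128 (V(K) = (-4)³*(-5 + 3) = -64*(-2) = 128)
-99 + V(8)*(-13) = -99 + 128*(-13) = -99 - 1664 = -1763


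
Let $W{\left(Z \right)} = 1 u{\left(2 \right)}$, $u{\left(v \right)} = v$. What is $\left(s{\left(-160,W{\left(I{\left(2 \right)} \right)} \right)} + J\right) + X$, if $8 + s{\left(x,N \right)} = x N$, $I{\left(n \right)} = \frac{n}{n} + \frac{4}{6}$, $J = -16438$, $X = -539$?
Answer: $-17305$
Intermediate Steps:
$I{\left(n \right)} = \frac{5}{3}$ ($I{\left(n \right)} = 1 + 4 \cdot \frac{1}{6} = 1 + \frac{2}{3} = \frac{5}{3}$)
$W{\left(Z \right)} = 2$ ($W{\left(Z \right)} = 1 \cdot 2 = 2$)
$s{\left(x,N \right)} = -8 + N x$ ($s{\left(x,N \right)} = -8 + x N = -8 + N x$)
$\left(s{\left(-160,W{\left(I{\left(2 \right)} \right)} \right)} + J\right) + X = \left(\left(-8 + 2 \left(-160\right)\right) - 16438\right) - 539 = \left(\left(-8 - 320\right) - 16438\right) - 539 = \left(-328 - 16438\right) - 539 = -16766 - 539 = -17305$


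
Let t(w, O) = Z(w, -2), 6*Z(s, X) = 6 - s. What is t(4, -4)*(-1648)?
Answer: -1648/3 ≈ -549.33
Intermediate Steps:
Z(s, X) = 1 - s/6 (Z(s, X) = (6 - s)/6 = 1 - s/6)
t(w, O) = 1 - w/6
t(4, -4)*(-1648) = (1 - 1/6*4)*(-1648) = (1 - 2/3)*(-1648) = (1/3)*(-1648) = -1648/3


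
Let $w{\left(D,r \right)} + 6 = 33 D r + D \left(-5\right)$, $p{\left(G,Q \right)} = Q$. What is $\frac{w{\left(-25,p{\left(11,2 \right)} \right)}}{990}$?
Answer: $- \frac{1531}{990} \approx -1.5465$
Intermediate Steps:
$w{\left(D,r \right)} = -6 - 5 D + 33 D r$ ($w{\left(D,r \right)} = -6 + \left(33 D r + D \left(-5\right)\right) = -6 + \left(33 D r - 5 D\right) = -6 + \left(- 5 D + 33 D r\right) = -6 - 5 D + 33 D r$)
$\frac{w{\left(-25,p{\left(11,2 \right)} \right)}}{990} = \frac{-6 - -125 + 33 \left(-25\right) 2}{990} = \left(-6 + 125 - 1650\right) \frac{1}{990} = \left(-1531\right) \frac{1}{990} = - \frac{1531}{990}$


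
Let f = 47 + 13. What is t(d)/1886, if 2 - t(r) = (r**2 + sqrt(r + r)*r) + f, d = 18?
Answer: -245/943 ≈ -0.25981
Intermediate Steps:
f = 60
t(r) = -58 - r**2 - sqrt(2)*r**(3/2) (t(r) = 2 - ((r**2 + sqrt(r + r)*r) + 60) = 2 - ((r**2 + sqrt(2*r)*r) + 60) = 2 - ((r**2 + (sqrt(2)*sqrt(r))*r) + 60) = 2 - ((r**2 + sqrt(2)*r**(3/2)) + 60) = 2 - (60 + r**2 + sqrt(2)*r**(3/2)) = 2 + (-60 - r**2 - sqrt(2)*r**(3/2)) = -58 - r**2 - sqrt(2)*r**(3/2))
t(d)/1886 = (-58 - 1*18**2 - sqrt(2)*18**(3/2))/1886 = (-58 - 1*324 - sqrt(2)*54*sqrt(2))*(1/1886) = (-58 - 324 - 108)*(1/1886) = -490*1/1886 = -245/943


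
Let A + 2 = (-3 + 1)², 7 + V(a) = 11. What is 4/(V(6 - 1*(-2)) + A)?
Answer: ⅔ ≈ 0.66667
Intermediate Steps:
V(a) = 4 (V(a) = -7 + 11 = 4)
A = 2 (A = -2 + (-3 + 1)² = -2 + (-2)² = -2 + 4 = 2)
4/(V(6 - 1*(-2)) + A) = 4/(4 + 2) = 4/6 = (⅙)*4 = ⅔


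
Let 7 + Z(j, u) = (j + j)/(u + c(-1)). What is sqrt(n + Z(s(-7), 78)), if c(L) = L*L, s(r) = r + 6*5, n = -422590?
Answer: I*sqrt(2637424243)/79 ≈ 650.07*I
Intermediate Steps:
s(r) = 30 + r (s(r) = r + 30 = 30 + r)
c(L) = L**2
Z(j, u) = -7 + 2*j/(1 + u) (Z(j, u) = -7 + (j + j)/(u + (-1)**2) = -7 + (2*j)/(u + 1) = -7 + (2*j)/(1 + u) = -7 + 2*j/(1 + u))
sqrt(n + Z(s(-7), 78)) = sqrt(-422590 + (-7 - 7*78 + 2*(30 - 7))/(1 + 78)) = sqrt(-422590 + (-7 - 546 + 2*23)/79) = sqrt(-422590 + (-7 - 546 + 46)/79) = sqrt(-422590 + (1/79)*(-507)) = sqrt(-422590 - 507/79) = sqrt(-33385117/79) = I*sqrt(2637424243)/79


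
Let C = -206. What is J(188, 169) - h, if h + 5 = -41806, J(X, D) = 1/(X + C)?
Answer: 752597/18 ≈ 41811.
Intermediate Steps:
J(X, D) = 1/(-206 + X) (J(X, D) = 1/(X - 206) = 1/(-206 + X))
h = -41811 (h = -5 - 41806 = -41811)
J(188, 169) - h = 1/(-206 + 188) - 1*(-41811) = 1/(-18) + 41811 = -1/18 + 41811 = 752597/18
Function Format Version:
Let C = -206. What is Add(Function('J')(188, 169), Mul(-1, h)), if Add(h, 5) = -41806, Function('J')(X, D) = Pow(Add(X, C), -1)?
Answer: Rational(752597, 18) ≈ 41811.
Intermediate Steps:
Function('J')(X, D) = Pow(Add(-206, X), -1) (Function('J')(X, D) = Pow(Add(X, -206), -1) = Pow(Add(-206, X), -1))
h = -41811 (h = Add(-5, -41806) = -41811)
Add(Function('J')(188, 169), Mul(-1, h)) = Add(Pow(Add(-206, 188), -1), Mul(-1, -41811)) = Add(Pow(-18, -1), 41811) = Add(Rational(-1, 18), 41811) = Rational(752597, 18)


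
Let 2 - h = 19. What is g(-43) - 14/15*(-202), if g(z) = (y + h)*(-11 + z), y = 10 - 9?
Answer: 15788/15 ≈ 1052.5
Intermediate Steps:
h = -17 (h = 2 - 1*19 = 2 - 19 = -17)
y = 1
g(z) = 176 - 16*z (g(z) = (1 - 17)*(-11 + z) = -16*(-11 + z) = 176 - 16*z)
g(-43) - 14/15*(-202) = (176 - 16*(-43)) - 14/15*(-202) = (176 + 688) - 14*(1/15)*(-202) = 864 - 14*(-202)/15 = 864 - 1*(-2828/15) = 864 + 2828/15 = 15788/15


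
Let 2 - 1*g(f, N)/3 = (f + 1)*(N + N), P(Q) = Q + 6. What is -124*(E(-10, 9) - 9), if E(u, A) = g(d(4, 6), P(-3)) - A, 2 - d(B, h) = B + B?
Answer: -9672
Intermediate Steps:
P(Q) = 6 + Q
d(B, h) = 2 - 2*B (d(B, h) = 2 - (B + B) = 2 - 2*B)
g(f, N) = 6 - 6*N*(1 + f) (g(f, N) = 6 - 3*(f + 1)*(N + N) = 6 - 3*(1 + f)*2*N = 6 - 6*N*(1 + f))
E(u, A) = 96 - A (E(u, A) = (6 - 6*(6 - 3) - 6*(6 - 3)*(2 - 2*4)) - A = (6 - 6*3 - 6*3*(2 - 8)) - A = (6 - 18 - 6*3*(-6)) - A = (6 - 18 + 108) - A = 96 - A)
-124*(E(-10, 9) - 9) = -124*((96 - 1*9) - 9) = -124*((96 - 9) - 9) = -124*(87 - 9) = -124*78 = -9672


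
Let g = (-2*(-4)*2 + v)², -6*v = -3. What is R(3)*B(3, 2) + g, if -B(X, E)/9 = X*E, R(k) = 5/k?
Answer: 729/4 ≈ 182.25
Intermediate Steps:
v = ½ (v = -⅙*(-3) = ½ ≈ 0.50000)
B(X, E) = -9*E*X (B(X, E) = -9*X*E = -9*E*X)
g = 1089/4 (g = (-2*(-4)*2 + ½)² = (8*2 + ½)² = (16 + ½)² = (33/2)² = 1089/4 ≈ 272.25)
R(3)*B(3, 2) + g = (5/3)*(-9*2*3) + 1089/4 = (5*(⅓))*(-54) + 1089/4 = (5/3)*(-54) + 1089/4 = -90 + 1089/4 = 729/4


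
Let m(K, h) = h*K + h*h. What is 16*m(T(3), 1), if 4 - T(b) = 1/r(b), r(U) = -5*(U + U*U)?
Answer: 1204/15 ≈ 80.267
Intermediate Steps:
r(U) = -5*U - 5*U² (r(U) = -5*(U + U²) = -5*U - 5*U²)
T(b) = 4 + 1/(5*b*(1 + b)) (T(b) = 4 - 1/((-5*b*(1 + b))) = 4 - (-1)/(5*b*(1 + b)) = 4 + 1/(5*b*(1 + b)))
m(K, h) = h² + K*h (m(K, h) = K*h + h² = h² + K*h)
16*m(T(3), 1) = 16*(1*((⅕)*(1 + 20*3*(1 + 3))/(3*(1 + 3)) + 1)) = 16*(1*((⅕)*(⅓)*(1 + 20*3*4)/4 + 1)) = 16*(1*((⅕)*(⅓)*(¼)*(1 + 240) + 1)) = 16*(1*((⅕)*(⅓)*(¼)*241 + 1)) = 16*(1*(241/60 + 1)) = 16*(1*(301/60)) = 16*(301/60) = 1204/15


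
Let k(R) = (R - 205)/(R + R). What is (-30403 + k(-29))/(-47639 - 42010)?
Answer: 881570/2599821 ≈ 0.33909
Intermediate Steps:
k(R) = (-205 + R)/(2*R) (k(R) = (-205 + R)/((2*R)) = (-205 + R)*(1/(2*R)) = (-205 + R)/(2*R))
(-30403 + k(-29))/(-47639 - 42010) = (-30403 + (½)*(-205 - 29)/(-29))/(-47639 - 42010) = (-30403 + (½)*(-1/29)*(-234))/(-89649) = (-30403 + 117/29)*(-1/89649) = -881570/29*(-1/89649) = 881570/2599821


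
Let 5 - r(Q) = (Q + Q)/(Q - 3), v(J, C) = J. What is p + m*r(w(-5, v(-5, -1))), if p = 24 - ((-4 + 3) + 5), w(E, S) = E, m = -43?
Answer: -565/4 ≈ -141.25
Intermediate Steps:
p = 20 (p = 24 - (-1 + 5) = 24 - 1*4 = 24 - 4 = 20)
r(Q) = 5 - 2*Q/(-3 + Q) (r(Q) = 5 - (Q + Q)/(Q - 3) = 5 - 2*Q/(-3 + Q))
p + m*r(w(-5, v(-5, -1))) = 20 - 129*(-5 - 5)/(-3 - 5) = 20 - 129*(-10)/(-8) = 20 - 129*(-1)*(-10)/8 = 20 - 43*15/4 = 20 - 645/4 = -565/4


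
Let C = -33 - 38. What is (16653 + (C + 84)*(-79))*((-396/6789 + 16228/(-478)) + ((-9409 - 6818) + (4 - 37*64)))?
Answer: -157407979981642/540857 ≈ -2.9103e+8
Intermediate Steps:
C = -71
(16653 + (C + 84)*(-79))*((-396/6789 + 16228/(-478)) + ((-9409 - 6818) + (4 - 37*64))) = (16653 + (-71 + 84)*(-79))*((-396/6789 + 16228/(-478)) + ((-9409 - 6818) + (4 - 37*64))) = (16653 + 13*(-79))*((-396*1/6789 + 16228*(-1/478)) + (-16227 + (4 - 2368))) = (16653 - 1027)*((-132/2263 - 8114/239) + (-16227 - 2364)) = 15626*(-18393530/540857 - 18591) = 15626*(-10073466017/540857) = -157407979981642/540857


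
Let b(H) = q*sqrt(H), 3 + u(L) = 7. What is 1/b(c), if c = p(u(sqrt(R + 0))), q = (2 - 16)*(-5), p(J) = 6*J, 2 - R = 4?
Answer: sqrt(6)/840 ≈ 0.0029161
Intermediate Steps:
R = -2 (R = 2 - 1*4 = 2 - 4 = -2)
u(L) = 4 (u(L) = -3 + 7 = 4)
q = 70 (q = -14*(-5) = 70)
c = 24 (c = 6*4 = 24)
b(H) = 70*sqrt(H)
1/b(c) = 1/(70*sqrt(24)) = 1/(70*(2*sqrt(6))) = 1/(140*sqrt(6)) = sqrt(6)/840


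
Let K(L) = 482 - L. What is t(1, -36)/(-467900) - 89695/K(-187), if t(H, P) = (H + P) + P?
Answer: -41968243001/313025100 ≈ -134.07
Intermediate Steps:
t(H, P) = H + 2*P
t(1, -36)/(-467900) - 89695/K(-187) = (1 + 2*(-36))/(-467900) - 89695/(482 - 1*(-187)) = (1 - 72)*(-1/467900) - 89695/(482 + 187) = -71*(-1/467900) - 89695/669 = 71/467900 - 89695*1/669 = 71/467900 - 89695/669 = -41968243001/313025100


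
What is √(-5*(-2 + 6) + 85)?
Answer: √65 ≈ 8.0623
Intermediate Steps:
√(-5*(-2 + 6) + 85) = √(-5*4 + 85) = √(-20 + 85) = √65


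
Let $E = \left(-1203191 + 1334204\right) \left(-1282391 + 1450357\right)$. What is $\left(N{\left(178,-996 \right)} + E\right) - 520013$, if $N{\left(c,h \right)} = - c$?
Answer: $22005209367$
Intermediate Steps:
$E = 22005729558$ ($E = 131013 \cdot 167966 = 22005729558$)
$\left(N{\left(178,-996 \right)} + E\right) - 520013 = \left(\left(-1\right) 178 + 22005729558\right) - 520013 = \left(-178 + 22005729558\right) - 520013 = 22005729380 - 520013 = 22005209367$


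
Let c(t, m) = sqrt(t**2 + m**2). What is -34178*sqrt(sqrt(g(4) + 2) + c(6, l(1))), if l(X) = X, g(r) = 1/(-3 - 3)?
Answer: -17089*sqrt(6*sqrt(66) + 36*sqrt(37))/3 ≈ -93205.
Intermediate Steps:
g(r) = -1/6 (g(r) = 1/(-6) = -1/6)
c(t, m) = sqrt(m**2 + t**2)
-34178*sqrt(sqrt(g(4) + 2) + c(6, l(1))) = -34178*sqrt(sqrt(-1/6 + 2) + sqrt(1**2 + 6**2)) = -34178*sqrt(sqrt(11/6) + sqrt(1 + 36)) = -34178*sqrt(sqrt(66)/6 + sqrt(37)) = -34178*sqrt(sqrt(37) + sqrt(66)/6)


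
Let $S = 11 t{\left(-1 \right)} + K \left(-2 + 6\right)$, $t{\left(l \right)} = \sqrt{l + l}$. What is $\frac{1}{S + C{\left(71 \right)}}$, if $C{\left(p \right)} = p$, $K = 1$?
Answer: $\frac{75}{5867} - \frac{11 i \sqrt{2}}{5867} \approx 0.012783 - 0.0026515 i$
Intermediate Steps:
$t{\left(l \right)} = \sqrt{2} \sqrt{l}$ ($t{\left(l \right)} = \sqrt{2 l} = \sqrt{2} \sqrt{l}$)
$S = 4 + 11 i \sqrt{2}$ ($S = 11 \sqrt{2} \sqrt{-1} + 1 \left(-2 + 6\right) = 11 \sqrt{2} i + 1 \cdot 4 = 11 i \sqrt{2} + 4 = 4 + 11 i \sqrt{2} \approx 4.0 + 15.556 i$)
$\frac{1}{S + C{\left(71 \right)}} = \frac{1}{\left(4 + 11 i \sqrt{2}\right) + 71} = \frac{1}{75 + 11 i \sqrt{2}}$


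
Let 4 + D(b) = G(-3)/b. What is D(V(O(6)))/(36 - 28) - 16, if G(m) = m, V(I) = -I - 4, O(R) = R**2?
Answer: -5277/320 ≈ -16.491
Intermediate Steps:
V(I) = -4 - I
D(b) = -4 - 3/b
D(V(O(6)))/(36 - 28) - 16 = (-4 - 3/(-4 - 1*6**2))/(36 - 28) - 16 = (-4 - 3/(-4 - 1*36))/8 - 16 = (-4 - 3/(-4 - 36))/8 - 16 = (-4 - 3/(-40))/8 - 16 = (-4 - 3*(-1/40))/8 - 16 = (-4 + 3/40)/8 - 16 = (1/8)*(-157/40) - 16 = -157/320 - 16 = -5277/320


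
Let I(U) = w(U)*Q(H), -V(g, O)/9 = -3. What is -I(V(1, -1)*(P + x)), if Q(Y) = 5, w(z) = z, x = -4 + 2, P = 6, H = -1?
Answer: -540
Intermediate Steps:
V(g, O) = 27 (V(g, O) = -9*(-3) = 27)
x = -2
I(U) = 5*U (I(U) = U*5 = 5*U)
-I(V(1, -1)*(P + x)) = -5*27*(6 - 2) = -5*27*4 = -5*108 = -1*540 = -540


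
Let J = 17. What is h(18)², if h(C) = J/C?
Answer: 289/324 ≈ 0.89198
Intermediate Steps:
h(C) = 17/C
h(18)² = (17/18)² = 289/324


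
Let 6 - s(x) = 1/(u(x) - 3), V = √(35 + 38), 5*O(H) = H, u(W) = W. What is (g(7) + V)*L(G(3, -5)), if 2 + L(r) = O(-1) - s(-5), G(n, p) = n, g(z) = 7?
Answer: -2331/40 - 333*√73/40 ≈ -129.40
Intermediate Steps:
O(H) = H/5
V = √73 ≈ 8.5440
s(x) = 6 - 1/(-3 + x) (s(x) = 6 - 1/(x - 3) = 6 - 1/(-3 + x))
L(r) = -333/40 (L(r) = -2 + ((⅕)*(-1) - (-19 + 6*(-5))/(-3 - 5)) = -2 + (-⅕ - (-19 - 30)/(-8)) = -2 + (-⅕ - (-1)*(-49)/8) = -2 + (-⅕ - 1*49/8) = -2 + (-⅕ - 49/8) = -2 - 253/40 = -333/40)
(g(7) + V)*L(G(3, -5)) = (7 + √73)*(-333/40) = -2331/40 - 333*√73/40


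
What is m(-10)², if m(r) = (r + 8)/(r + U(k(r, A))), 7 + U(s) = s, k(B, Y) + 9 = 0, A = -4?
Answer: 1/169 ≈ 0.0059172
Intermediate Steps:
k(B, Y) = -9 (k(B, Y) = -9 + 0 = -9)
U(s) = -7 + s
m(r) = (8 + r)/(-16 + r) (m(r) = (r + 8)/(r + (-7 - 9)) = (8 + r)/(r - 16) = (8 + r)/(-16 + r))
m(-10)² = ((8 - 10)/(-16 - 10))² = (-2/(-26))² = (-1/26*(-2))² = (1/13)² = 1/169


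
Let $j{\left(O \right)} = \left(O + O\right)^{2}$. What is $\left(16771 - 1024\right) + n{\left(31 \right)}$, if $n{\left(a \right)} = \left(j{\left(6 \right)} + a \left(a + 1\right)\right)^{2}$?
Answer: $1306243$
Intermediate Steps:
$j{\left(O \right)} = 4 O^{2}$ ($j{\left(O \right)} = \left(2 O\right)^{2} = 4 O^{2}$)
$n{\left(a \right)} = \left(144 + a \left(1 + a\right)\right)^{2}$ ($n{\left(a \right)} = \left(4 \cdot 6^{2} + a \left(a + 1\right)\right)^{2} = \left(4 \cdot 36 + a \left(1 + a\right)\right)^{2} = \left(144 + a \left(1 + a\right)\right)^{2}$)
$\left(16771 - 1024\right) + n{\left(31 \right)} = \left(16771 - 1024\right) + \left(144 + 31 + 31^{2}\right)^{2} = 15747 + \left(144 + 31 + 961\right)^{2} = 15747 + 1136^{2} = 15747 + 1290496 = 1306243$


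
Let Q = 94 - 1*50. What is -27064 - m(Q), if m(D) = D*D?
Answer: -29000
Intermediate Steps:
Q = 44 (Q = 94 - 50 = 44)
m(D) = D²
-27064 - m(Q) = -27064 - 1*44² = -27064 - 1*1936 = -27064 - 1936 = -29000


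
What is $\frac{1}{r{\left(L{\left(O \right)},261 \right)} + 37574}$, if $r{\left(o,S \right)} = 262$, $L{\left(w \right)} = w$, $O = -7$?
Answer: $\frac{1}{37836} \approx 2.643 \cdot 10^{-5}$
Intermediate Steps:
$\frac{1}{r{\left(L{\left(O \right)},261 \right)} + 37574} = \frac{1}{262 + 37574} = \frac{1}{37836}$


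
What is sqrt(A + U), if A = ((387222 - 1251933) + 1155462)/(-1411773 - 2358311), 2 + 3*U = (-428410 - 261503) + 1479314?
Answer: sqrt(935012144829463341)/1885042 ≈ 512.96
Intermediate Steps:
U = 263133 (U = -2/3 + ((-428410 - 261503) + 1479314)/3 = -2/3 + (-689913 + 1479314)/3 = -2/3 + (1/3)*789401 = -2/3 + 789401/3 = 263133)
A = -290751/3770084 (A = (-864711 + 1155462)/(-3770084) = 290751*(-1/3770084) = -290751/3770084 ≈ -0.077121)
sqrt(A + U) = sqrt(-290751/3770084 + 263133) = sqrt(992033222421/3770084) = sqrt(935012144829463341)/1885042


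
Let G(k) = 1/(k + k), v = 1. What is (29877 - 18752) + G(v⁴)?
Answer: 22251/2 ≈ 11126.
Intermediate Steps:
G(k) = 1/(2*k)
(29877 - 18752) + G(v⁴) = (29877 - 18752) + 1/(2*(1⁴)) = 11125 + (½)/1 = 11125 + (½)*1 = 11125 + ½ = 22251/2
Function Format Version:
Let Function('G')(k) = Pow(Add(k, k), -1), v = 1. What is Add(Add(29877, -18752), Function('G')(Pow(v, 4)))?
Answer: Rational(22251, 2) ≈ 11126.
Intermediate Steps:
Function('G')(k) = Mul(Rational(1, 2), Pow(k, -1)) (Function('G')(k) = Pow(Mul(2, k), -1) = Mul(Rational(1, 2), Pow(k, -1)))
Add(Add(29877, -18752), Function('G')(Pow(v, 4))) = Add(Add(29877, -18752), Mul(Rational(1, 2), Pow(Pow(1, 4), -1))) = Add(11125, Mul(Rational(1, 2), Pow(1, -1))) = Add(11125, Mul(Rational(1, 2), 1)) = Add(11125, Rational(1, 2)) = Rational(22251, 2)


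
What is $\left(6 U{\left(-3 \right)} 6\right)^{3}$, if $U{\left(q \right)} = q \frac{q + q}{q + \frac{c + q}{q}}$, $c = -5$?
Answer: $-7346640384$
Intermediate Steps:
$U{\left(q \right)} = \frac{2 q^{2}}{q + \frac{-5 + q}{q}}$ ($U{\left(q \right)} = q \frac{q + q}{q + \frac{-5 + q}{q}} = q \frac{2 q}{q + \frac{-5 + q}{q}} = \frac{2 q^{2}}{q + \frac{-5 + q}{q}}$)
$\left(6 U{\left(-3 \right)} 6\right)^{3} = \left(6 \frac{2 \left(-3\right)^{3}}{-5 - 3 + \left(-3\right)^{2}} \cdot 6\right)^{3} = \left(6 \cdot 2 \left(-27\right) \frac{1}{-5 - 3 + 9} \cdot 6\right)^{3} = \left(6 \cdot 2 \left(-27\right) 1^{-1} \cdot 6\right)^{3} = \left(6 \cdot 2 \left(-27\right) 1 \cdot 6\right)^{3} = \left(6 \left(-54\right) 6\right)^{3} = \left(\left(-324\right) 6\right)^{3} = \left(-1944\right)^{3} = -7346640384$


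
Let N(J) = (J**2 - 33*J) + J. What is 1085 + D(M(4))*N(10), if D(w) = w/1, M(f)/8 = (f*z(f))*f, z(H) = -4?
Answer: 113725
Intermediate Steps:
N(J) = J**2 - 32*J
M(f) = -32*f**2 (M(f) = 8*((f*(-4))*f) = 8*((-4*f)*f) = 8*(-4*f**2) = -32*f**2)
D(w) = w (D(w) = w*1 = w)
1085 + D(M(4))*N(10) = 1085 + (-32*4**2)*(10*(-32 + 10)) = 1085 + (-32*16)*(10*(-22)) = 1085 - 512*(-220) = 1085 + 112640 = 113725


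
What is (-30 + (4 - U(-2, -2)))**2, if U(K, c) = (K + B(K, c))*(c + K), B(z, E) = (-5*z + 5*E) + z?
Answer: 1764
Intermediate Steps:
B(z, E) = -4*z + 5*E
U(K, c) = (K + c)*(-3*K + 5*c) (U(K, c) = (K + (-4*K + 5*c))*(c + K) = (-3*K + 5*c)*(K + c) = (K + c)*(-3*K + 5*c))
(-30 + (4 - U(-2, -2)))**2 = (-30 + (4 - (-3*(-2)**2 + 5*(-2)**2 + 2*(-2)*(-2))))**2 = (-30 + (4 - (-3*4 + 5*4 + 8)))**2 = (-30 + (4 - (-12 + 20 + 8)))**2 = (-30 + (4 - 1*16))**2 = (-30 + (4 - 16))**2 = (-30 - 12)**2 = (-42)**2 = 1764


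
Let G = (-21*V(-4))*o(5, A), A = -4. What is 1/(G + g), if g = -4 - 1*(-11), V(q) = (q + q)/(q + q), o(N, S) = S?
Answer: 1/91 ≈ 0.010989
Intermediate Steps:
V(q) = 1 (V(q) = (2*q)/((2*q)) = (2*q)*(1/(2*q)) = 1)
g = 7 (g = -4 + 11 = 7)
G = 84 (G = -21*1*(-4) = -21*(-4) = 84)
1/(G + g) = 1/(84 + 7) = 1/91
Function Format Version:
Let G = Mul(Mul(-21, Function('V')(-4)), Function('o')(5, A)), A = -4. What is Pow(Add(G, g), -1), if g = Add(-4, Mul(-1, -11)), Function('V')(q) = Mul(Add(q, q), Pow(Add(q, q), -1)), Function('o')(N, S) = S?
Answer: Rational(1, 91) ≈ 0.010989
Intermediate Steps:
Function('V')(q) = 1 (Function('V')(q) = Mul(Mul(2, q), Pow(Mul(2, q), -1)) = Mul(Mul(2, q), Mul(Rational(1, 2), Pow(q, -1))) = 1)
g = 7 (g = Add(-4, 11) = 7)
G = 84 (G = Mul(Mul(-21, 1), -4) = Mul(-21, -4) = 84)
Pow(Add(G, g), -1) = Pow(Add(84, 7), -1) = Pow(91, -1) = Rational(1, 91)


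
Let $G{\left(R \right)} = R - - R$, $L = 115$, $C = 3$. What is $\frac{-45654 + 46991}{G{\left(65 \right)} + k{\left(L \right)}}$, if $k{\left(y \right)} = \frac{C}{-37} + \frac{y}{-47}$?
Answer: $\frac{2325043}{221674} \approx 10.489$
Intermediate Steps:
$k{\left(y \right)} = - \frac{3}{37} - \frac{y}{47}$ ($k{\left(y \right)} = \frac{3}{-37} + \frac{y}{-47} = 3 \left(- \frac{1}{37}\right) + y \left(- \frac{1}{47}\right) = - \frac{3}{37} - \frac{y}{47}$)
$G{\left(R \right)} = 2 R$ ($G{\left(R \right)} = R + R = 2 R$)
$\frac{-45654 + 46991}{G{\left(65 \right)} + k{\left(L \right)}} = \frac{-45654 + 46991}{2 \cdot 65 - \frac{4396}{1739}} = \frac{1337}{130 - \frac{4396}{1739}} = \frac{1337}{\frac{221674}{1739}} = 1337 \cdot \frac{1739}{221674} = \frac{2325043}{221674}$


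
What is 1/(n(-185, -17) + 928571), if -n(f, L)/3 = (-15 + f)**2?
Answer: 1/808571 ≈ 1.2367e-6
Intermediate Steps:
n(f, L) = -3*(-15 + f)**2
1/(n(-185, -17) + 928571) = 1/(-3*(-15 - 185)**2 + 928571) = 1/(-3*(-200)**2 + 928571) = 1/(-3*40000 + 928571) = 1/(-120000 + 928571) = 1/808571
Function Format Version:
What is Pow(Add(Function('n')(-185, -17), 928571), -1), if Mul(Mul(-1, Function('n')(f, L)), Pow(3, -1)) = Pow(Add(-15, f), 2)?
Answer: Rational(1, 808571) ≈ 1.2367e-6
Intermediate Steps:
Function('n')(f, L) = Mul(-3, Pow(Add(-15, f), 2))
Pow(Add(Function('n')(-185, -17), 928571), -1) = Pow(Add(Mul(-3, Pow(Add(-15, -185), 2)), 928571), -1) = Pow(Add(Mul(-3, Pow(-200, 2)), 928571), -1) = Pow(Add(Mul(-3, 40000), 928571), -1) = Pow(Add(-120000, 928571), -1) = Pow(808571, -1) = Rational(1, 808571)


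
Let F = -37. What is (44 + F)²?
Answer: 49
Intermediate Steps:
(44 + F)² = (44 - 37)² = 7² = 49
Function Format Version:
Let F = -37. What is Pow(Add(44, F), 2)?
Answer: 49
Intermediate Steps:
Pow(Add(44, F), 2) = Pow(Add(44, -37), 2) = Pow(7, 2) = 49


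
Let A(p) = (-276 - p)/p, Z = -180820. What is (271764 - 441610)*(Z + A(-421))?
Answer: 12929588743790/421 ≈ 3.0712e+10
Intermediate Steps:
A(p) = (-276 - p)/p
(271764 - 441610)*(Z + A(-421)) = (271764 - 441610)*(-180820 + (-276 - 1*(-421))/(-421)) = -169846*(-180820 - (-276 + 421)/421) = -169846*(-180820 - 1/421*145) = -169846*(-180820 - 145/421) = -169846*(-76125365/421) = 12929588743790/421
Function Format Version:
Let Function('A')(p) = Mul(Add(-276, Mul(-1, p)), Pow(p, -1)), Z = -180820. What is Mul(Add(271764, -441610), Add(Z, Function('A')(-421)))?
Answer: Rational(12929588743790, 421) ≈ 3.0712e+10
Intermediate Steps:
Function('A')(p) = Mul(Pow(p, -1), Add(-276, Mul(-1, p)))
Mul(Add(271764, -441610), Add(Z, Function('A')(-421))) = Mul(Add(271764, -441610), Add(-180820, Mul(Pow(-421, -1), Add(-276, Mul(-1, -421))))) = Mul(-169846, Add(-180820, Mul(Rational(-1, 421), Add(-276, 421)))) = Mul(-169846, Add(-180820, Mul(Rational(-1, 421), 145))) = Mul(-169846, Add(-180820, Rational(-145, 421))) = Mul(-169846, Rational(-76125365, 421)) = Rational(12929588743790, 421)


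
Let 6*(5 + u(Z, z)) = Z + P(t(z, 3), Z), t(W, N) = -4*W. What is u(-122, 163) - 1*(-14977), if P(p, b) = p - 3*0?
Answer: 14843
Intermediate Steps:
P(p, b) = p (P(p, b) = p + 0 = p)
u(Z, z) = -5 - 2*z/3 + Z/6 (u(Z, z) = -5 + (Z - 4*z)/6 = -5 + (-2*z/3 + Z/6) = -5 - 2*z/3 + Z/6)
u(-122, 163) - 1*(-14977) = (-5 - ⅔*163 + (⅙)*(-122)) - 1*(-14977) = (-5 - 326/3 - 61/3) + 14977 = -134 + 14977 = 14843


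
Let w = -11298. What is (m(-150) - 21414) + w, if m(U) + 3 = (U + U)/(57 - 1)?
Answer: -458085/14 ≈ -32720.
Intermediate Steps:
m(U) = -3 + U/28 (m(U) = -3 + (U + U)/(57 - 1) = -3 + (2*U)/56 = -3 + (2*U)*(1/56) = -3 + U/28)
(m(-150) - 21414) + w = ((-3 + (1/28)*(-150)) - 21414) - 11298 = ((-3 - 75/14) - 21414) - 11298 = (-117/14 - 21414) - 11298 = -299913/14 - 11298 = -458085/14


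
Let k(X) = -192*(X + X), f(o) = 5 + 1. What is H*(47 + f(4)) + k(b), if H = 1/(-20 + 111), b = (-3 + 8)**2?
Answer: -873547/91 ≈ -9599.4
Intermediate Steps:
b = 25 (b = 5**2 = 25)
H = 1/91 ≈ 0.010989
f(o) = 6
k(X) = -384*X
H*(47 + f(4)) + k(b) = (47 + 6)/91 - 384*25 = (1/91)*53 - 9600 = 53/91 - 9600 = -873547/91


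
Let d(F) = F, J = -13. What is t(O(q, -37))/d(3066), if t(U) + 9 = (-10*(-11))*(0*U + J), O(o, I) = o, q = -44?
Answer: -1439/3066 ≈ -0.46934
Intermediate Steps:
t(U) = -1439 (t(U) = -9 + (-10*(-11))*(0*U - 13) = -9 + 110*(0 - 13) = -9 + 110*(-13) = -9 - 1430 = -1439)
t(O(q, -37))/d(3066) = -1439/3066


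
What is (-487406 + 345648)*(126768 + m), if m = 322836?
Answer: -63734963832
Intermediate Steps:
(-487406 + 345648)*(126768 + m) = (-487406 + 345648)*(126768 + 322836) = -141758*449604 = -63734963832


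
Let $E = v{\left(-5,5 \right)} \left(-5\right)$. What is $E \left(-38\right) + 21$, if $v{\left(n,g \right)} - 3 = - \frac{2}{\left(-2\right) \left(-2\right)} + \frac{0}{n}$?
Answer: $496$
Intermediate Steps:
$v{\left(n,g \right)} = \frac{5}{2}$ ($v{\left(n,g \right)} = 3 + \left(- \frac{2}{\left(-2\right) \left(-2\right)} + \frac{0}{n}\right) = 3 + \left(- \frac{2}{4} + 0\right) = 3 + \left(\left(-2\right) \frac{1}{4} + 0\right) = 3 + \left(- \frac{1}{2} + 0\right) = 3 - \frac{1}{2} = \frac{5}{2}$)
$E = - \frac{25}{2}$ ($E = \frac{5}{2} \left(-5\right) = - \frac{25}{2} \approx -12.5$)
$E \left(-38\right) + 21 = \left(- \frac{25}{2}\right) \left(-38\right) + 21 = 475 + 21 = 496$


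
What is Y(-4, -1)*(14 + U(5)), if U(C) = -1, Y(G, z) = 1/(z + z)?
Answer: -13/2 ≈ -6.5000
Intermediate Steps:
Y(G, z) = 1/(2*z)
Y(-4, -1)*(14 + U(5)) = ((1/2)/(-1))*(14 - 1) = ((1/2)*(-1))*13 = -1/2*13 = -13/2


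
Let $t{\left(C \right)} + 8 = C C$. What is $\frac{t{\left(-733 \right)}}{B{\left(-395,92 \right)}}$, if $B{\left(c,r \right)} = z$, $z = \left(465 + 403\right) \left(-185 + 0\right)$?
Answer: $- \frac{537281}{160580} \approx -3.3459$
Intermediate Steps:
$z = -160580$ ($z = 868 \left(-185\right) = -160580$)
$t{\left(C \right)} = -8 + C^{2}$ ($t{\left(C \right)} = -8 + C C = -8 + C^{2}$)
$B{\left(c,r \right)} = -160580$
$\frac{t{\left(-733 \right)}}{B{\left(-395,92 \right)}} = \frac{-8 + \left(-733\right)^{2}}{-160580} = \left(-8 + 537289\right) \left(- \frac{1}{160580}\right) = 537281 \left(- \frac{1}{160580}\right) = - \frac{537281}{160580}$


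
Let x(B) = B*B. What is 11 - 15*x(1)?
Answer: -4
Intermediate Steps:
x(B) = B²
11 - 15*x(1) = 11 - 15*1² = 11 - 15*1 = 11 - 15 = -4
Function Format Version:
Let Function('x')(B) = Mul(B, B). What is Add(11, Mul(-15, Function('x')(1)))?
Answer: -4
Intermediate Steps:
Function('x')(B) = Pow(B, 2)
Add(11, Mul(-15, Function('x')(1))) = Add(11, Mul(-15, Pow(1, 2))) = Add(11, Mul(-15, 1)) = Add(11, -15) = -4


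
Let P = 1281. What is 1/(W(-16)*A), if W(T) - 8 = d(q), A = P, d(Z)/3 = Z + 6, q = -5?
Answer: 1/14091 ≈ 7.0967e-5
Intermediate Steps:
d(Z) = 18 + 3*Z (d(Z) = 3*(Z + 6) = 3*(6 + Z) = 18 + 3*Z)
A = 1281
W(T) = 11 (W(T) = 8 + (18 + 3*(-5)) = 8 + (18 - 15) = 8 + 3 = 11)
1/(W(-16)*A) = 1/(11*1281) = 1/14091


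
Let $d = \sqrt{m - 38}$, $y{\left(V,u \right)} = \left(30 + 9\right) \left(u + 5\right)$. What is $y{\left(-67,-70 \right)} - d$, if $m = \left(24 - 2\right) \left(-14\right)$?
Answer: $-2535 - i \sqrt{346} \approx -2535.0 - 18.601 i$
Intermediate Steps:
$m = -308$ ($m = 22 \left(-14\right) = -308$)
$y{\left(V,u \right)} = 195 + 39 u$ ($y{\left(V,u \right)} = 39 \left(5 + u\right) = 195 + 39 u$)
$d = i \sqrt{346}$ ($d = \sqrt{-308 - 38} = \sqrt{-346} = i \sqrt{346} \approx 18.601 i$)
$y{\left(-67,-70 \right)} - d = \left(195 + 39 \left(-70\right)\right) - i \sqrt{346} = \left(195 - 2730\right) - i \sqrt{346} = -2535 - i \sqrt{346}$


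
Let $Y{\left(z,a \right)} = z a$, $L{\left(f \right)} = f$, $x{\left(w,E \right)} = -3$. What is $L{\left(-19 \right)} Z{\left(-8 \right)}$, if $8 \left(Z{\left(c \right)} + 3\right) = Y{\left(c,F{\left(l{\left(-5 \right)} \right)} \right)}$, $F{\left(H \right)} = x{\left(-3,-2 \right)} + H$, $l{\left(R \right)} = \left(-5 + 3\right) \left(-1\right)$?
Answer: $38$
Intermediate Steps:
$l{\left(R \right)} = 2$ ($l{\left(R \right)} = \left(-2\right) \left(-1\right) = 2$)
$F{\left(H \right)} = -3 + H$
$Y{\left(z,a \right)} = a z$
$Z{\left(c \right)} = -3 - \frac{c}{8}$ ($Z{\left(c \right)} = -3 + \frac{\left(-3 + 2\right) c}{8} = -3 + \frac{\left(-1\right) c}{8} = -3 - \frac{c}{8}$)
$L{\left(-19 \right)} Z{\left(-8 \right)} = - 19 \left(-3 - -1\right) = - 19 \left(-3 + 1\right) = \left(-19\right) \left(-2\right) = 38$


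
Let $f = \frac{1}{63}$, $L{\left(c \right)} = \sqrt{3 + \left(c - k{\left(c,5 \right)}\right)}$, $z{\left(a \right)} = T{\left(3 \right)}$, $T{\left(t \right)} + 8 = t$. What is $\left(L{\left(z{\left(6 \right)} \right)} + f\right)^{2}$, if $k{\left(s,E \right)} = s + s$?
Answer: $\frac{31753}{3969} + \frac{4 \sqrt{2}}{63} \approx 8.09$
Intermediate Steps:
$T{\left(t \right)} = -8 + t$
$z{\left(a \right)} = -5$ ($z{\left(a \right)} = -8 + 3 = -5$)
$k{\left(s,E \right)} = 2 s$
$L{\left(c \right)} = \sqrt{3 - c}$ ($L{\left(c \right)} = \sqrt{3 + \left(c - 2 c\right)} = \sqrt{3 - c}$)
$f = \frac{1}{63} \approx 0.015873$
$\left(L{\left(z{\left(6 \right)} \right)} + f\right)^{2} = \left(\sqrt{3 - -5} + \frac{1}{63}\right)^{2} = \left(\sqrt{3 + 5} + \frac{1}{63}\right)^{2} = \left(\sqrt{8} + \frac{1}{63}\right)^{2} = \left(2 \sqrt{2} + \frac{1}{63}\right)^{2} = \left(\frac{1}{63} + 2 \sqrt{2}\right)^{2}$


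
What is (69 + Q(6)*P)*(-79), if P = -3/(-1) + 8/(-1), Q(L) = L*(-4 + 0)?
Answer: -14931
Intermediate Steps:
Q(L) = -4*L (Q(L) = L*(-4) = -4*L)
P = -5 (P = -3*(-1) + 8*(-1) = 3 - 8 = -5)
(69 + Q(6)*P)*(-79) = (69 - 4*6*(-5))*(-79) = (69 - 24*(-5))*(-79) = (69 + 120)*(-79) = 189*(-79) = -14931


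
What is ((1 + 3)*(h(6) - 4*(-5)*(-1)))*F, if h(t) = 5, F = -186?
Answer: 11160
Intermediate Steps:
((1 + 3)*(h(6) - 4*(-5)*(-1)))*F = ((1 + 3)*(5 - 4*(-5)*(-1)))*(-186) = (4*(5 + 20*(-1)))*(-186) = (4*(5 - 20))*(-186) = (4*(-15))*(-186) = -60*(-186) = 11160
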